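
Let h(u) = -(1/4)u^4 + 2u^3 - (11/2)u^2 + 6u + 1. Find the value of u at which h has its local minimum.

2

h'(u) = -u^3 + 6u^2 - 11u + 6. Setting h'(u) = 0 gives u ∈ {1, 2, 3}.
Since h''(u) = -3u^2 + 12u - 11, we get h''(1) = -2 < 0 ⇒ local maximum; h''(2) = 1 > 0 ⇒ local minimum; h''(3) = -2 < 0 ⇒ local maximum.
The local minimum is h(2) = 3.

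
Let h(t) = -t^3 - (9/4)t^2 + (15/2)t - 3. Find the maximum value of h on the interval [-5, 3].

113/4

The derivative is -3t^2 - (9/2)t + 15/2, which vanishes at t = -5/2 and t = 1.
Evaluating at the critical points and endpoints: h(-5) = 113/4,  h(-5/2) = -323/16,  h(1) = 5/4,  h(3) = -111/4.
So the maximum is h(-5) = 113/4.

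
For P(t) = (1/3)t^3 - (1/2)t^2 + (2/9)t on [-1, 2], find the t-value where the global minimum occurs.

-1

The derivative is t^2 - t + 2/9, which vanishes at t = 1/3 and t = 2/3.
Evaluating at the critical points and endpoints: P(-1) = -19/18; P(1/3) = 5/162; P(2/3) = 2/81; P(2) = 10/9.
So the minimum is P(-1) = -19/18.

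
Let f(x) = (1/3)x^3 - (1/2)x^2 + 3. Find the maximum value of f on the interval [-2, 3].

15/2

Differentiating, f'(x) = x^2 - x; which vanishes at x = 0 and x = 1.
Compare values at every candidate in [-2, 3]: f(-2) = -5/3, f(0) = 3, f(1) = 17/6, f(3) = 15/2.
Hence the absolute maximum is 15/2 at x = 3.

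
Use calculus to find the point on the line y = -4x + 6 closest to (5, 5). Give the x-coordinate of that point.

9/17

Minimize D(x)^2 = (x - 5)^2 + (-4x + 1)^2.
d/dx[D^2] = 2(x - 5) + 2·(-4)·(-4x + 1) = 0 ⇒ x = 9/17.
Then y = 66/17 and the distance is √(361/17) ≈ 4.6082.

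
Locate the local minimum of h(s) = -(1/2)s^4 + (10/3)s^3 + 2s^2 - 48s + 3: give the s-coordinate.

h'(s) = -2s^3 + 10s^2 + 4s - 48 = 0 at s = -2, 3, 4.
Since h''(s) = -6s^2 + 20s + 4, we get h''(-2) = -60 < 0 ⇒ local maximum; h''(3) = 10 > 0 ⇒ local minimum; h''(4) = -12 < 0 ⇒ local maximum.
So the local minimum value is h(3) = -147/2.

3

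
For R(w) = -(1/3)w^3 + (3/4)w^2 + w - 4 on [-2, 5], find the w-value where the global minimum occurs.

5

Differentiating, R'(w) = -w^2 + (3/2)w + 1; which vanishes at w = -1/2 and w = 2.
Candidates: R(-2) = -1/3; R(-1/2) = -205/48; R(2) = -5/3; R(5) = -263/12.
The minimum over the interval is -263/12, attained at w = 5.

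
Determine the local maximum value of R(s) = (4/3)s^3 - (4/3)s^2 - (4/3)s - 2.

-142/81

R'(s) = 4s^2 - (8/3)s - 4/3. Setting R'(s) = 0 gives s ∈ {-1/3, 1}.
Since R''(s) = 8s - 8/3, we get R''(-1/3) = -16/3 < 0 ⇒ local maximum; R''(1) = 16/3 > 0 ⇒ local minimum.
So the local maximum value is R(-1/3) = -142/81.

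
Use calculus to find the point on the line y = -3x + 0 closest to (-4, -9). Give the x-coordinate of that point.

23/10

Minimize D(x)^2 = (x + 4)^2 + (-3x + 9)^2.
d/dx[D^2] = 2(x + 4) + 2·(-3)·(-3x + 9) = 0 ⇒ x = 23/10.
Then y = -69/10 and the distance is √(441/10) ≈ 6.6408.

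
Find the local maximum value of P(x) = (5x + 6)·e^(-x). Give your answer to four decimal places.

Differentiating with the product rule gives P'(x) = (-5x - 1)·e^(-x). Since e^(-x) > 0, the only critical point is x = -1/5.
P''(-1/5) has the same sign as -5 < 0, so this is a local maximum.
P(-1/5) = (5)·e^(1/5) ≈ 6.1070.

6.1070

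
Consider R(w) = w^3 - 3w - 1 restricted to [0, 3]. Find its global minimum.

-3

Differentiating, R'(w) = 3w^2 - 3; whose only zero in [0, 3] is w = 1.
Compare values at every candidate in [0, 3]: R(0) = -1, R(1) = -3, R(3) = 17.
Hence the absolute minimum is -3 at w = 1.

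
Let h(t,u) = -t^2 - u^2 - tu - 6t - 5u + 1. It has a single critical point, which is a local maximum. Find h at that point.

∂h/∂t = -2t - u - 6 = 0 and ∂h/∂u = -t - 2u - 5 = 0, so (t, u) = (-7/3, -4/3).
The Hessian has h_{tt} = -2, h_{uu} = -2, h_{tu} = -1, giving D = 3 > 0 with h_{tt} < 0, so the point is a local maximum.
h(-7/3, -4/3) = 34/3.

34/3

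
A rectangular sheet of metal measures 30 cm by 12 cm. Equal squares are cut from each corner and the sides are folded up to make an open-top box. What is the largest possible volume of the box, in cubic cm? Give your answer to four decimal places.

With cut size x, the volume is V(x) = x(30 − 2x)(12 − 2x) for 0 < x < 6.
V'(x) = 12x^2 − 168x + 360. Setting V'(x) = 0 gives x ≈ 2.6411 (the root in (0, 6)).
V''(x) = 24x − 168 is negative there, so this is the maximum; V ≈ 438.5526.

438.5526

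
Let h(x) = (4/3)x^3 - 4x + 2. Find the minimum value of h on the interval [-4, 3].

-202/3

h'(x) = 4x^2 - 4, which vanishes at x = -1 and x = 1.
Compare values at every candidate in [-4, 3]: h(-4) = -202/3; h(-1) = 14/3; h(1) = -2/3; h(3) = 26.
Hence the absolute minimum is -202/3 at x = -4.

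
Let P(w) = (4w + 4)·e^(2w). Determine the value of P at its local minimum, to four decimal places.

By the product rule, P'(w) = (8w + 12)·e^(2w). Since e^(2w) > 0, the only critical point is w = -3/2.
P''(-3/2) has the same sign as 8 > 0, so this is a local minimum.
P(-3/2) = (-2)·e^(-3) ≈ -0.0996.

-0.0996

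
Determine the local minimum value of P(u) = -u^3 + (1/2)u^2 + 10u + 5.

P'(u) = -3u^2 + u + 10. Setting P'(u) = 0 gives u ∈ {-5/3, 2}.
Since P''(u) = -6u + 1, we get P''(-5/3) = 11 > 0 ⇒ local minimum; P''(2) = -11 < 0 ⇒ local maximum.
So the local minimum value is P(-5/3) = -305/54.

-305/54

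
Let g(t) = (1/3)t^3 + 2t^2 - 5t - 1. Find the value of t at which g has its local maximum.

-5

g'(t) = t^2 + 4t - 5. Setting g'(t) = 0 gives t ∈ {-5, 1}.
Second-derivative test with g''(t) = 2t + 4: g''(-5) = -6 < 0 ⇒ local maximum; g''(1) = 6 > 0 ⇒ local minimum.
So the local maximum value is g(-5) = 97/3.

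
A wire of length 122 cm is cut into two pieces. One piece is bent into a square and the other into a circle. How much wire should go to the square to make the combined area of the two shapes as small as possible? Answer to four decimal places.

Let x be the length used for the square. Square side x/4; circle radius (122−x)/(2π).
A(x) = (x/4)² + π·((122−x)/(2π))² = x²/16 + (122−x)²/(4π) for 0 ≤ x ≤ 122. A'(x) = x/8 − (122−x)/(2π) = 0 gives x = 4·122/(π+4) ≈ 68.3321.
A'' = 1/8 + 1/(2π) > 0, so this gives the minimum combined area; x ≈ 68.3321 cm to the square.

68.3321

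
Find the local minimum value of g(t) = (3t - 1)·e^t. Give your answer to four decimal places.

Differentiating with the product rule gives g'(t) = (3t + 2)·e^t. Since e^t > 0, the only critical point is t = -2/3.
g''(-2/3) has the same sign as 3 > 0, so this is a local minimum.
g(-2/3) = (-3)·e^(-2/3) ≈ -1.5403.

-1.5403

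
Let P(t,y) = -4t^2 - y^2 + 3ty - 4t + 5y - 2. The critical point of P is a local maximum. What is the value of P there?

∂P/∂t = -8t + 3y - 4 = 0 and ∂P/∂y = 3t - 2y + 5 = 0, so (t, y) = (1, 4).
The Hessian has P_{tt} = -8, P_{yy} = -2, P_{ty} = 3, giving D = 7 > 0 with P_{tt} < 0, so the point is a local maximum.
P(1, 4) = 6.

6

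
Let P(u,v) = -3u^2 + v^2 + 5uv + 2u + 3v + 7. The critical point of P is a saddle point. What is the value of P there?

206/37

∂P/∂u = -6u + 5v + 2 = 0 and ∂P/∂v = 5u + 2v + 3 = 0, so (u, v) = (-11/37, -28/37).
The Hessian has P_{uu} = -6, P_{vv} = 2, P_{uv} = 5, giving D = -37 < 0, so the point is a saddle point.
P(-11/37, -28/37) = 206/37.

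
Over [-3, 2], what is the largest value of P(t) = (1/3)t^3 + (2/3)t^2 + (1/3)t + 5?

11

Differentiating, P'(t) = t^2 + (4/3)t + 1/3; which vanishes at t = -1 and t = -1/3.
Evaluating at the critical points and endpoints: P(-3) = 1,  P(-1) = 5,  P(-1/3) = 401/81,  P(2) = 11.
Hence the absolute maximum is 11 at t = 2.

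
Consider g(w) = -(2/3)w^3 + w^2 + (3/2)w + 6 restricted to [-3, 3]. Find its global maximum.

g'(w) = -2w^2 + 2w + 3/2, which vanishes at w = -1/2 and w = 3/2.
Evaluating at the critical points and endpoints: g(-3) = 57/2,  g(-1/2) = 67/12,  g(3/2) = 33/4,  g(3) = 3/2.
Hence the absolute maximum is 57/2 at w = -3.

57/2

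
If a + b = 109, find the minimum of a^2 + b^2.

11881/2

With a + b = 109, a^2 + b^2 = a^2 + (109 − a)^2.
The derivative 2a − 2(109 − a) = 4a − 218 vanishes at a = 109/2; second derivative 4 > 0, a minimum.
The minimum is 2·(109/2)^2 = 11881/2.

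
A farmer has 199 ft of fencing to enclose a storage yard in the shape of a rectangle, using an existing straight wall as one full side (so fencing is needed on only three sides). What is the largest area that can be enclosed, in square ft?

39601/8

Let the sides perpendicular to the wall have length x and the parallel side y, so 2x + y = 199 and the area is A = xy = x(199 − 2x).
A'(x) = 199 − 4x = 0 gives x = 199/4, and A''(x) = −4 < 0 confirms a maximum.
Then y = 199 − 2·199/4 = 199/2 and A = 39601/8.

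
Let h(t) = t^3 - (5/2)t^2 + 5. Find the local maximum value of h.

5

h'(t) = 3t^2 - 5t. Setting h'(t) = 0 gives t ∈ {0, 5/3}.
Since h''(t) = 6t - 5, we get h''(0) = -5 < 0 ⇒ local maximum; h''(5/3) = 5 > 0 ⇒ local minimum.
So the local maximum value is h(0) = 5.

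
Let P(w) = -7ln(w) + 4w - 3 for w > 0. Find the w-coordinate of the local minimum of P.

P'(w) = -7/w + 4 = 0 gives w = 7/4.
P''(w) = 7/w², which is positive for w > 0, so this is a local minimum.
P(7/4) = -7·ln(7/4) + 7 - 3 ≈ 0.0827.

7/4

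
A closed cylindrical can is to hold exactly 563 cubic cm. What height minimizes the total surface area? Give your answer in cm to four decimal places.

8.9497

With radius r and height h, πr²h = 563 so h = 563/(πr²), and S(r) = 2πr² + 2πrh = 2πr² + 2·563/r.
S'(r) = 4πr − 2·563/r² = 0 ⇒ r³ = 563/(2π), so r ≈ 4.4748 and h = 2r ≈ 8.9497.
S''(r) = 4π + 4·563/r³ > 0, so this is the minimum; S ≈ 377.4448.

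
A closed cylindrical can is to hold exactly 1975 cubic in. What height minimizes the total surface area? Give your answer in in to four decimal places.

With radius r and height h, πr²h = 1975 so h = 1975/(πr²), and S(r) = 2πr² + 2πrh = 2πr² + 2·1975/r.
S'(r) = 4πr − 2·1975/r² = 0 ⇒ r³ = 1975/(2π), so r ≈ 6.7993 and h = 2r ≈ 13.5985.
S''(r) = 4π + 4·1975/r³ > 0, so this is the minimum; S ≈ 871.4168.

13.5985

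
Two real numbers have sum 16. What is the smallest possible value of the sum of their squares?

With a + b = 16, a^2 + b^2 = a^2 + (16 − a)^2.
The derivative 2a − 2(16 − a) = 4a − 32 vanishes at a = 8; second derivative 4 > 0, a minimum.
The minimum is 2·(8)^2 = 128.

128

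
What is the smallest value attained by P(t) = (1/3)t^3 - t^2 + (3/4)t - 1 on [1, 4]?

-1

Differentiating, P'(t) = t^2 - 2t + 3/4; whose only zero in [1, 4] is t = 3/2.
Candidates: P(1) = -11/12, P(3/2) = -1, P(4) = 22/3.
Hence the absolute minimum is -1 at t = 3/2.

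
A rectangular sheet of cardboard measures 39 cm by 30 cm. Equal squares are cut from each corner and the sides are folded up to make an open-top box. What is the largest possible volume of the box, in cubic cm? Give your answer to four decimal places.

2926.7858

With cut size x, the volume is V(x) = x(39 − 2x)(30 − 2x) for 0 < x < 15.
V'(x) = 12x^2 − 276x + 1170. Setting V'(x) = 0 gives x ≈ 5.6051 (the root in (0, 15)).
V''(x) = 24x − 276 is negative there, so this is the maximum; V ≈ 2926.7858.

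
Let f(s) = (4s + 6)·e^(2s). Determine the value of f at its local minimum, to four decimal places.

-0.0366

By the product rule, f'(s) = (8s + 16)·e^(2s). Since e^(2s) > 0, the only critical point is s = -2.
f''(-2) has the same sign as 8 > 0, so this is a local minimum.
f(-2) = (-2)·e^(-4) ≈ -0.0366.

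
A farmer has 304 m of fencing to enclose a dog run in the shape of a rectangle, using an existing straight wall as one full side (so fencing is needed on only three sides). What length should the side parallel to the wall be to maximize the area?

152

Let the sides perpendicular to the wall have length x and the parallel side y, so 2x + y = 304 and the area is A = xy = x(304 − 2x).
A'(x) = 304 − 4x = 0 gives x = 76, and A''(x) = −4 < 0 confirms a maximum.
Then y = 304 − 2·76 = 152 and A = 11552.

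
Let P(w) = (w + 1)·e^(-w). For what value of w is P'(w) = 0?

By the product rule, P'(w) = (-w)·e^(-w). Since e^(-w) > 0, the only critical point is w = 0.
P''(0) has the same sign as -1 < 0, so this is a local maximum.
P(0) = (1)·e^(0) ≈ 1.0000.

0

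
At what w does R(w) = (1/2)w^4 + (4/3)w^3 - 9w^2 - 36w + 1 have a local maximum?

R'(w) = 2w^3 + 4w^2 - 18w - 36. Setting R'(w) = 0 gives w ∈ {-3, -2, 3}.
Since R''(w) = 6w^2 + 8w - 18, we get R''(-3) = 12 > 0 ⇒ local minimum; R''(-2) = -10 < 0 ⇒ local maximum; R''(3) = 60 > 0 ⇒ local minimum.
Thus R has its local maximum at w = -2, with value 103/3.

-2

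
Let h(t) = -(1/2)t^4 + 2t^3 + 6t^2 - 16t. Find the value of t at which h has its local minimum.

1

Critical points: h'(t) = -2t^3 + 6t^2 + 12t - 16 vanishes at t = -2, 1, 4.
h''(t) = -6t^2 + 12t + 12. h''(-2) = -36 < 0 ⇒ local maximum; h''(1) = 18 > 0 ⇒ local minimum; h''(4) = -36 < 0 ⇒ local maximum.
Thus h has its local minimum at t = 1, with value -17/2.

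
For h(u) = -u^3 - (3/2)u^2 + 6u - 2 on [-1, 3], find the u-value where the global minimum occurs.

Differentiating, h'(u) = -3u^2 - 3u + 6; whose only zero in [-1, 3] is u = 1.
Compare values at every candidate in [-1, 3]: h(-1) = -17/2; h(1) = 3/2; h(3) = -49/2.
The minimum over the interval is -49/2, attained at u = 3.

3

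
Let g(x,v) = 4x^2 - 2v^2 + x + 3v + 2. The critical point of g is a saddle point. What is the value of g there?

∂g/∂x = 8x + 1 = 0 and ∂g/∂v = -4v + 3 = 0, so (x, v) = (-1/8, 3/4).
The Hessian has g_{xx} = 8, g_{vv} = -4, g_{xv} = 0, giving D = -32 < 0, so the point is a saddle point.
g(-1/8, 3/4) = 49/16.

49/16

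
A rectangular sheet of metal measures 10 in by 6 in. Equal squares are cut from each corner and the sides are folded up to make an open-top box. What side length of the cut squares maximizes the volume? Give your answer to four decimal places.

With cut size x, the volume is V(x) = x(10 − 2x)(6 − 2x) for 0 < x < 3.
V'(x) = 12x^2 − 64x + 60. Setting V'(x) = 0 gives x ≈ 1.2137 (the root in (0, 3)).
V''(x) = 24x − 64 is negative there, so this is the maximum; V ≈ 32.8353.

1.2137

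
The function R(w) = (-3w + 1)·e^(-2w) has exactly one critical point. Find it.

By the product rule, R'(w) = (6w - 5)·e^(-2w). Since e^(-2w) > 0, the only critical point is w = 5/6.
R''(5/6) has the same sign as 6 > 0, so this is a local minimum.
R(5/6) = (-3/2)·e^(-5/3) ≈ -0.2833.

5/6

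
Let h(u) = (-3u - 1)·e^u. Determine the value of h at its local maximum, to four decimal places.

0.7908

Differentiating with the product rule gives h'(u) = (-3u - 4)·e^u. Since e^u > 0, the only critical point is u = -4/3.
h''(-4/3) has the same sign as -3 < 0, so this is a local maximum.
h(-4/3) = (3)·e^(-4/3) ≈ 0.7908.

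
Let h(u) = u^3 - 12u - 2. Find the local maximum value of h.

14

Critical points: h'(u) = 3u^2 - 12 vanishes at u = -2, 2.
Since h''(u) = 6u, we get h''(-2) = -12 < 0 ⇒ local maximum; h''(2) = 12 > 0 ⇒ local minimum.
Thus h has its local maximum at u = -2, with value 14.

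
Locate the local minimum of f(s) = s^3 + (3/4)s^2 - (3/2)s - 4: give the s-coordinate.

f'(s) = 3s^2 + (3/2)s - 3/2. Setting f'(s) = 0 gives s ∈ {-1, 1/2}.
f''(s) = 6s + 3/2. f''(-1) = -9/2 < 0 ⇒ local maximum; f''(1/2) = 9/2 > 0 ⇒ local minimum.
The local minimum is f(1/2) = -71/16.

1/2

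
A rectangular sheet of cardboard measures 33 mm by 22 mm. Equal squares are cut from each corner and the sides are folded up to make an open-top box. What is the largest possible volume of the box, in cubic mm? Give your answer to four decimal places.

With cut size x, the volume is V(x) = x(33 − 2x)(22 − 2x) for 0 < x < 11.
V'(x) = 12x^2 − 220x + 726. Setting V'(x) = 0 gives x ≈ 4.3161 (the root in (0, 11)).
V''(x) = 24x − 220 is negative there, so this is the maximum; V ≈ 1405.9431.

1405.9431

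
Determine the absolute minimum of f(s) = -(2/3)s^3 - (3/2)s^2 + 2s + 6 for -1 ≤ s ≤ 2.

The derivative is -2s^2 - 3s + 2, whose only zero in [-1, 2] is s = 1/2.
Evaluating at the critical points and endpoints: f(-1) = 19/6,  f(1/2) = 157/24,  f(2) = -4/3.
So the minimum is f(2) = -4/3.

-4/3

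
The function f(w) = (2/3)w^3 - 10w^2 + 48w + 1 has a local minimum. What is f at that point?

Critical points: f'(w) = 2w^2 - 20w + 48 vanishes at w = 4, 6.
Since f''(w) = 4w - 20, we get f''(4) = -4 < 0 ⇒ local maximum; f''(6) = 4 > 0 ⇒ local minimum.
Thus f has its local minimum at w = 6, with value 73.

73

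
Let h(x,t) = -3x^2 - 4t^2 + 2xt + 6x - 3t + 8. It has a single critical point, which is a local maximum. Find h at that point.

487/44

∂h/∂x = -6x + 2t + 6 = 0 and ∂h/∂t = 2x - 8t - 3 = 0, so (x, t) = (21/22, -3/22).
The Hessian has h_{xx} = -6, h_{tt} = -8, h_{xt} = 2, giving D = 44 > 0 with h_{xx} < 0, so the point is a local maximum.
h(21/22, -3/22) = 487/44.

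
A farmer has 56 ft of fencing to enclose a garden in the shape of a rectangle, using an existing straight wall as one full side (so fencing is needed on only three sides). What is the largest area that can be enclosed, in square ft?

392

Let the sides perpendicular to the wall have length x and the parallel side y, so 2x + y = 56 and the area is A = xy = x(56 − 2x).
A'(x) = 56 − 4x = 0 gives x = 14, and A''(x) = −4 < 0 confirms a maximum.
Then y = 56 − 2·14 = 28 and A = 392.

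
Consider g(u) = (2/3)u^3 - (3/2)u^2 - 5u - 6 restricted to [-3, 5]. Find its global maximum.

The derivative is 2u^2 - 3u - 5, which vanishes at u = -1 and u = 5/2.
Compare values at every candidate in [-3, 5]: g(-3) = -45/2,  g(-1) = -19/6,  g(5/2) = -419/24,  g(5) = 89/6.
Hence the absolute maximum is 89/6 at u = 5.

89/6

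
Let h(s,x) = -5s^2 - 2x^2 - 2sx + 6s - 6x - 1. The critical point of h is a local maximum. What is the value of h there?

∂h/∂s = -10s - 2x + 6 = 0 and ∂h/∂x = -2s - 4x - 6 = 0, so (s, x) = (1, -2).
The Hessian has h_{ss} = -10, h_{xx} = -4, h_{sx} = -2, giving D = 36 > 0 with h_{ss} < 0, so the point is a local maximum.
h(1, -2) = 8.

8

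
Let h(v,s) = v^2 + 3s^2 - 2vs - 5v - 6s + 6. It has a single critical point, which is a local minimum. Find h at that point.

∂h/∂v = 2v - 2s - 5 = 0 and ∂h/∂s = -2v + 6s - 6 = 0, so (v, s) = (21/4, 11/4).
The Hessian has h_{vv} = 2, h_{ss} = 6, h_{vs} = -2, giving D = 8 > 0 with h_{vv} > 0, so the point is a local minimum.
h(21/4, 11/4) = -123/8.

-123/8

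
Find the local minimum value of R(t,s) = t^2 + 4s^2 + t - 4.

∂R/∂t = 2t + 1 = 0 and ∂R/∂s = 8s = 0, so (t, s) = (-1/2, 0).
The Hessian has R_{tt} = 2, R_{ss} = 8, R_{ts} = 0, giving D = 16 > 0 with R_{tt} > 0, so the point is a local minimum.
R(-1/2, 0) = -17/4.

-17/4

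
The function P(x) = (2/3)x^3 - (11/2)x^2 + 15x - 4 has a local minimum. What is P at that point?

19/2

Critical points: P'(x) = 2x^2 - 11x + 15 vanishes at x = 5/2, 3.
Since P''(x) = 4x - 11, we get P''(5/2) = -1 < 0 ⇒ local maximum; P''(3) = 1 > 0 ⇒ local minimum.
The local minimum is P(3) = 19/2.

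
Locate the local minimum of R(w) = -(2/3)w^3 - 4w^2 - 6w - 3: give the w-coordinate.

Critical points: R'(w) = -2w^2 - 8w - 6 vanishes at w = -3, -1.
R''(w) = -4w - 8. R''(-3) = 4 > 0 ⇒ local minimum; R''(-1) = -4 < 0 ⇒ local maximum.
Thus R has its local minimum at w = -3, with value -3.

-3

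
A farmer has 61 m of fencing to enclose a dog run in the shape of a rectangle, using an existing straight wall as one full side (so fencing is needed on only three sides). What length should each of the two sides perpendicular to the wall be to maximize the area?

61/4

Let the sides perpendicular to the wall have length x and the parallel side y, so 2x + y = 61 and the area is A = xy = x(61 − 2x).
A'(x) = 61 − 4x = 0 gives x = 61/4, and A''(x) = −4 < 0 confirms a maximum.
Then y = 61 − 2·61/4 = 61/2 and A = 3721/8.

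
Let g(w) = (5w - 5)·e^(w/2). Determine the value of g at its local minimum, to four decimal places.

Differentiating with the product rule gives g'(w) = ((5/2)w + 5/2)·e^(w/2). Since e^(w/2) > 0, the only critical point is w = -1.
g''(-1) has the same sign as 5/2 > 0, so this is a local minimum.
g(-1) = (-10)·e^(-1/2) ≈ -6.0653.

-6.0653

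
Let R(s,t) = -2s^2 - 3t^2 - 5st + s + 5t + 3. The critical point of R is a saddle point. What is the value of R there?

∂R/∂s = -4s - 5t + 1 = 0 and ∂R/∂t = -5s - 6t + 5 = 0, so (s, t) = (19, -15).
The Hessian has R_{ss} = -4, R_{tt} = -6, R_{st} = -5, giving D = -1 < 0, so the point is a saddle point.
R(19, -15) = -25.

-25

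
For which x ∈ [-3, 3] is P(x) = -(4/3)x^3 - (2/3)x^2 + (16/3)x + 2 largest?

P'(x) = -4x^2 - (4/3)x + 16/3, which vanishes at x = -4/3 and x = 1.
Evaluating at the critical points and endpoints: P(-3) = 16; P(-4/3) = -254/81; P(1) = 16/3; P(3) = -24.
Hence the absolute maximum is 16 at x = -3.

-3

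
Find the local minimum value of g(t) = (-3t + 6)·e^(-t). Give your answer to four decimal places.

By the product rule, g'(t) = (3t - 9)·e^(-t). Since e^(-t) > 0, the only critical point is t = 3.
g''(3) has the same sign as 3 > 0, so this is a local minimum.
g(3) = (-3)·e^(-3) ≈ -0.1494.

-0.1494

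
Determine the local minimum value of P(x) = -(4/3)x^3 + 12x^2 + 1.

P'(x) = -4x^2 + 24x. Setting P'(x) = 0 gives x ∈ {0, 6}.
P''(x) = -8x + 24. P''(0) = 24 > 0 ⇒ local minimum; P''(6) = -24 < 0 ⇒ local maximum.
So the local minimum value is P(0) = 1.

1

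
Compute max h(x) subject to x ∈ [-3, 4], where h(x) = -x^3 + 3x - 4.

14

Differentiating, h'(x) = -3x^2 + 3; which vanishes at x = -1 and x = 1.
Evaluating at the critical points and endpoints: h(-3) = 14,  h(-1) = -6,  h(1) = -2,  h(4) = -56.
So the maximum is h(-3) = 14.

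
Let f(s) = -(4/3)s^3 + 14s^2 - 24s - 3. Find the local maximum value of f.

69

Critical points: f'(s) = -4s^2 + 28s - 24 vanishes at s = 1, 6.
Since f''(s) = -8s + 28, we get f''(1) = 20 > 0 ⇒ local minimum; f''(6) = -20 < 0 ⇒ local maximum.
The local maximum is f(6) = 69.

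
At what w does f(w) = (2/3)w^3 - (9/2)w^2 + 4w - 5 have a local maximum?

1/2

Critical points: f'(w) = 2w^2 - 9w + 4 vanishes at w = 1/2, 4.
Second-derivative test with f''(w) = 4w - 9: f''(1/2) = -7 < 0 ⇒ local maximum; f''(4) = 7 > 0 ⇒ local minimum.
So the local maximum value is f(1/2) = -97/24.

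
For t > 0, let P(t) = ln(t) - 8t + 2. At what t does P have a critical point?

P'(t) = 1/t − 8 = 0 gives t = 1/8.
P''(t) = -1/t², which is negative for t > 0, so this is a local maximum.
P(1/8) = 1·ln(1/8) - 1 + 2 ≈ -1.0794.

1/8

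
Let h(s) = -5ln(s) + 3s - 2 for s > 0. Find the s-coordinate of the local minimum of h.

h'(s) = -5/s + 3 = 0 gives s = 5/3.
h''(s) = 5/s², which is positive for s > 0, so this is a local minimum.
h(5/3) = -5·ln(5/3) + 5 - 2 ≈ 0.4459.

5/3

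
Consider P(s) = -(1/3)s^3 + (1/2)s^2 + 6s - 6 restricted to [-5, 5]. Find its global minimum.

P'(s) = -s^2 + s + 6, which vanishes at s = -2 and s = 3.
Compare values at every candidate in [-5, 5]: P(-5) = 109/6,  P(-2) = -40/3,  P(3) = 15/2,  P(5) = -31/6.
So the minimum is P(-2) = -40/3.

-40/3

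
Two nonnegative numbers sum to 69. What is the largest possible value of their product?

4761/4

With x + y = 69, the product is P(x) = x(69 − x).
P'(x) = 69 − 2x = 0 gives x = 69/2; P'' = −2 < 0, so this is the maximum.
P = 69/2·69/2 = 4761/4.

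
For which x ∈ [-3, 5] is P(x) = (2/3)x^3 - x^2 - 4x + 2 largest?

The derivative is 2x^2 - 2x - 4, which vanishes at x = -1 and x = 2.
Compare values at every candidate in [-3, 5]: P(-3) = -13, P(-1) = 13/3, P(2) = -14/3, P(5) = 121/3.
The maximum over the interval is 121/3, attained at x = 5.

5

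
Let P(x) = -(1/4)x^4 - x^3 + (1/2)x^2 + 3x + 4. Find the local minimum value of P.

Critical points: P'(x) = -x^3 - 3x^2 + x + 3 vanishes at x = -3, -1, 1.
P''(x) = -3x^2 - 6x + 1. P''(-3) = -8 < 0 ⇒ local maximum; P''(-1) = 4 > 0 ⇒ local minimum; P''(1) = -8 < 0 ⇒ local maximum.
So the local minimum value is P(-1) = 9/4.

9/4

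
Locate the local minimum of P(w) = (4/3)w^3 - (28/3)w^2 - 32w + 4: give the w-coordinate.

P'(w) = 4w^2 - (56/3)w - 32 = 0 at w = -4/3, 6.
Second-derivative test with P''(w) = 8w - 56/3: P''(-4/3) = -88/3 < 0 ⇒ local maximum; P''(6) = 88/3 > 0 ⇒ local minimum.
Thus P has its local minimum at w = 6, with value -236.

6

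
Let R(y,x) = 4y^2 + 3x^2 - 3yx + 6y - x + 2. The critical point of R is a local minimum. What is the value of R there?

∂R/∂y = 8y - 3x + 6 = 0 and ∂R/∂x = -3y + 6x - 1 = 0, so (y, x) = (-11/13, -10/39).
The Hessian has R_{yy} = 8, R_{xx} = 6, R_{yx} = -3, giving D = 39 > 0 with R_{yy} > 0, so the point is a local minimum.
R(-11/13, -10/39) = -16/39.

-16/39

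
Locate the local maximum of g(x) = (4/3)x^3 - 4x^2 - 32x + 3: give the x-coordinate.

g'(x) = 4x^2 - 8x - 32. Setting g'(x) = 0 gives x ∈ {-2, 4}.
g''(x) = 8x - 8. g''(-2) = -24 < 0 ⇒ local maximum; g''(4) = 24 > 0 ⇒ local minimum.
The local maximum is g(-2) = 121/3.

-2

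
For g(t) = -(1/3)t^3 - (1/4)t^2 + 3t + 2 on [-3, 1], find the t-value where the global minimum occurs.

-2

g'(t) = -t^2 - (1/2)t + 3, whose only zero in [-3, 1] is t = -2.
Evaluating at the critical points and endpoints: g(-3) = -1/4,  g(-2) = -7/3,  g(1) = 53/12.
So the minimum is g(-2) = -7/3.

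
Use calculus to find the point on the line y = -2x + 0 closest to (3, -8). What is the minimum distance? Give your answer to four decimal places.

Minimize D(x)^2 = (x - 3)^2 + (-2x + 8)^2.
d/dx[D^2] = 2(x - 3) + 2·(-2)·(-2x + 8) = 0 ⇒ x = 19/5.
Then y = -38/5 and the distance is √(4/5) ≈ 0.8944.

0.8944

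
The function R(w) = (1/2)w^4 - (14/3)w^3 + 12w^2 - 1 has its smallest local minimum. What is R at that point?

-1

Critical points: R'(w) = 2w^3 - 14w^2 + 24w vanishes at w = 0, 3, 4.
Since R''(w) = 6w^2 - 28w + 24, we get R''(0) = 24 > 0 ⇒ local minimum; R''(3) = -6 < 0 ⇒ local maximum; R''(4) = 8 > 0 ⇒ local minimum.
Thus R has its smallest local minimum at w = 0, with value -1.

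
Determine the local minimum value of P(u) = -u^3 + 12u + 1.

-15

P'(u) = -3u^2 + 12 = 0 at u = -2, 2.
Second-derivative test with P''(u) = -6u: P''(-2) = 12 > 0 ⇒ local minimum; P''(2) = -12 < 0 ⇒ local maximum.
So the local minimum value is P(-2) = -15.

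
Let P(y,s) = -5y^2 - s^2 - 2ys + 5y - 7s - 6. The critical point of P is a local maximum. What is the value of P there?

∂P/∂y = -10y - 2s + 5 = 0 and ∂P/∂s = -2y - 2s - 7 = 0, so (y, s) = (3/2, -5).
The Hessian has P_{yy} = -10, P_{ss} = -2, P_{ys} = -2, giving D = 16 > 0 with P_{yy} < 0, so the point is a local maximum.
P(3/2, -5) = 61/4.

61/4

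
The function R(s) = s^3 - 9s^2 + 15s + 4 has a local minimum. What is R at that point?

-21

Critical points: R'(s) = 3s^2 - 18s + 15 vanishes at s = 1, 5.
R''(s) = 6s - 18. R''(1) = -12 < 0 ⇒ local maximum; R''(5) = 12 > 0 ⇒ local minimum.
Thus R has its local minimum at s = 5, with value -21.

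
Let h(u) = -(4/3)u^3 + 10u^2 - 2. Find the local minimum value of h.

-2

Critical points: h'(u) = -4u^2 + 20u vanishes at u = 0, 5.
Since h''(u) = -8u + 20, we get h''(0) = 20 > 0 ⇒ local minimum; h''(5) = -20 < 0 ⇒ local maximum.
Thus h has its local minimum at u = 0, with value -2.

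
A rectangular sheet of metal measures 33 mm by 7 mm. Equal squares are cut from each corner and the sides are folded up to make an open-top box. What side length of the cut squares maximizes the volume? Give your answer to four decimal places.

1.6473

With cut size x, the volume is V(x) = x(33 − 2x)(7 − 2x) for 0 < x < 3.5.
V'(x) = 12x^2 − 160x + 231. Setting V'(x) = 0 gives x ≈ 1.6473 (the root in (0, 3.5)).
V''(x) = 24x − 160 is negative there, so this is the maximum; V ≈ 181.3190.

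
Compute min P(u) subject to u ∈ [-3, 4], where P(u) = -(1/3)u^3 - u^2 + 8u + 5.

-19

Differentiating, P'(u) = -u^2 - 2u + 8; whose only zero in [-3, 4] is u = 2.
Compare values at every candidate in [-3, 4]: P(-3) = -19,  P(2) = 43/3,  P(4) = -1/3.
Hence the absolute minimum is -19 at u = -3.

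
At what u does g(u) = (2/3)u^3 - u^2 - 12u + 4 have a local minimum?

g'(u) = 2u^2 - 2u - 12. Setting g'(u) = 0 gives u ∈ {-2, 3}.
Second-derivative test with g''(u) = 4u - 2: g''(-2) = -10 < 0 ⇒ local maximum; g''(3) = 10 > 0 ⇒ local minimum.
Thus g has its local minimum at u = 3, with value -23.

3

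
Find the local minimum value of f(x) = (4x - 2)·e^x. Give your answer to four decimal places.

By the product rule, f'(x) = (4x + 2)·e^x. Since e^x > 0, the only critical point is x = -1/2.
f''(-1/2) has the same sign as 4 > 0, so this is a local minimum.
f(-1/2) = (-4)·e^(-1/2) ≈ -2.4261.

-2.4261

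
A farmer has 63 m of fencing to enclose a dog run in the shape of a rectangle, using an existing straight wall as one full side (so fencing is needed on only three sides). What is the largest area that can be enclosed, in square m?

Let the sides perpendicular to the wall have length x and the parallel side y, so 2x + y = 63 and the area is A = xy = x(63 − 2x).
A'(x) = 63 − 4x = 0 gives x = 63/4, and A''(x) = −4 < 0 confirms a maximum.
Then y = 63 − 2·63/4 = 63/2 and A = 3969/8.

3969/8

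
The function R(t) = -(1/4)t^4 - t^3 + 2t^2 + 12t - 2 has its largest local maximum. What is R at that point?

18

R'(t) = -t^3 - 3t^2 + 4t + 12 = 0 at t = -3, -2, 2.
R''(t) = -3t^2 - 6t + 4. R''(-3) = -5 < 0 ⇒ local maximum; R''(-2) = 4 > 0 ⇒ local minimum; R''(2) = -20 < 0 ⇒ local maximum.
So the largest local maximum value is R(2) = 18.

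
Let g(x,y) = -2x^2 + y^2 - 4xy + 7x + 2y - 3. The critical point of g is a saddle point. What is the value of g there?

25/24

∂g/∂x = -4x - 4y + 7 = 0 and ∂g/∂y = -4x + 2y + 2 = 0, so (x, y) = (11/12, 5/6).
The Hessian has g_{xx} = -4, g_{yy} = 2, g_{xy} = -4, giving D = -24 < 0, so the point is a saddle point.
g(11/12, 5/6) = 25/24.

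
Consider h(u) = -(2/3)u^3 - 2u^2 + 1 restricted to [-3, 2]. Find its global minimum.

-37/3

h'(u) = -2u^2 - 4u, which vanishes at u = -2 and u = 0.
Evaluating at the critical points and endpoints: h(-3) = 1; h(-2) = -5/3; h(0) = 1; h(2) = -37/3.
Hence the absolute minimum is -37/3 at u = 2.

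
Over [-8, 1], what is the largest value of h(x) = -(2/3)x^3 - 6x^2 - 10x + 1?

Differentiating, h'(x) = -2x^2 - 12x - 10; which vanishes at x = -5 and x = -1.
Evaluating at the critical points and endpoints: h(-8) = 115/3, h(-5) = -47/3, h(-1) = 17/3, h(1) = -47/3.
So the maximum is h(-8) = 115/3.

115/3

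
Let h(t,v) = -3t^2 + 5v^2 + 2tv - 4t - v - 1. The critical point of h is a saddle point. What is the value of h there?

5/64

∂h/∂t = -6t + 2v - 4 = 0 and ∂h/∂v = 2t + 10v - 1 = 0, so (t, v) = (-19/32, 7/32).
The Hessian has h_{tt} = -6, h_{vv} = 10, h_{tv} = 2, giving D = -64 < 0, so the point is a saddle point.
h(-19/32, 7/32) = 5/64.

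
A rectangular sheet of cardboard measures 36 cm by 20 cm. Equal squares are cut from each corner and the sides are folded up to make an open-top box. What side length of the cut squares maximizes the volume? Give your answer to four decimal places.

With cut size x, the volume is V(x) = x(36 − 2x)(20 − 2x) for 0 < x < 10.
V'(x) = 12x^2 − 224x + 720. Setting V'(x) = 0 gives x ≈ 4.1265 (the root in (0, 10)).
V''(x) = 24x − 224 is negative there, so this is the maximum; V ≈ 1345.0080.

4.1265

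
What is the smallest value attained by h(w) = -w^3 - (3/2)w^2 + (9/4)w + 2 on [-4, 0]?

-11/8

Differentiating, h'(w) = -3w^2 - 3w + 9/4; whose only zero in [-4, 0] is w = -3/2.
Compare values at every candidate in [-4, 0]: h(-4) = 33; h(-3/2) = -11/8; h(0) = 2.
Hence the absolute minimum is -11/8 at w = -3/2.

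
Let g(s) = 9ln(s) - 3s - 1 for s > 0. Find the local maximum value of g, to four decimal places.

g'(s) = 9/s − 3 = 0 gives s = 3.
g''(s) = -9/s², which is negative for s > 0, so this is a local maximum.
g(3) = 9·ln(3) - 9 - 1 ≈ -0.1125.

-0.1125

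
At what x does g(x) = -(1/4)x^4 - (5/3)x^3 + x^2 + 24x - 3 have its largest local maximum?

2

Critical points: g'(x) = -x^3 - 5x^2 + 2x + 24 vanishes at x = -4, -3, 2.
Since g''(x) = -3x^2 - 10x + 2, we get g''(-4) = -6 < 0 ⇒ local maximum; g''(-3) = 5 > 0 ⇒ local minimum; g''(2) = -30 < 0 ⇒ local maximum.
Thus g has its largest local maximum at x = 2, with value 95/3.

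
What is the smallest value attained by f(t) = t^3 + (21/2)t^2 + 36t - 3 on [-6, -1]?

-57

f'(t) = 3t^2 + 21t + 36, which vanishes at t = -4 and t = -3.
Compare values at every candidate in [-6, -1]: f(-6) = -57,  f(-4) = -43,  f(-3) = -87/2,  f(-1) = -59/2.
So the minimum is f(-6) = -57.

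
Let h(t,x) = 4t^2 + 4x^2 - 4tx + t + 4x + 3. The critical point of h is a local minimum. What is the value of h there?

5/4

∂h/∂t = 8t - 4x + 1 = 0 and ∂h/∂x = -4t + 8x + 4 = 0, so (t, x) = (-1/2, -3/4).
The Hessian has h_{tt} = 8, h_{xx} = 8, h_{tx} = -4, giving D = 48 > 0 with h_{tt} > 0, so the point is a local minimum.
h(-1/2, -3/4) = 5/4.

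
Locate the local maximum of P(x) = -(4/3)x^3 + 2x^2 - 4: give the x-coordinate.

Critical points: P'(x) = -4x^2 + 4x vanishes at x = 0, 1.
P''(x) = -8x + 4. P''(0) = 4 > 0 ⇒ local minimum; P''(1) = -4 < 0 ⇒ local maximum.
The local maximum is P(1) = -10/3.

1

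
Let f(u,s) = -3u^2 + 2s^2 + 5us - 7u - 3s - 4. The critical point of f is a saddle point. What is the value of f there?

∂f/∂u = -6u + 5s - 7 = 0 and ∂f/∂s = 5u + 4s - 3 = 0, so (u, s) = (-13/49, 53/49).
The Hessian has f_{uu} = -6, f_{ss} = 4, f_{us} = 5, giving D = -49 < 0, so the point is a saddle point.
f(-13/49, 53/49) = -230/49.

-230/49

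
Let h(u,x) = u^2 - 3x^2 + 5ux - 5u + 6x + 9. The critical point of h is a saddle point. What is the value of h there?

12

∂h/∂u = 2u + 5x - 5 = 0 and ∂h/∂x = 5u - 6x + 6 = 0, so (u, x) = (0, 1).
The Hessian has h_{uu} = 2, h_{xx} = -6, h_{ux} = 5, giving D = -37 < 0, so the point is a saddle point.
h(0, 1) = 12.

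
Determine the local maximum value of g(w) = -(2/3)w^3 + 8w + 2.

38/3

g'(w) = -2w^2 + 8. Setting g'(w) = 0 gives w ∈ {-2, 2}.
Second-derivative test with g''(w) = -4w: g''(-2) = 8 > 0 ⇒ local minimum; g''(2) = -8 < 0 ⇒ local maximum.
So the local maximum value is g(2) = 38/3.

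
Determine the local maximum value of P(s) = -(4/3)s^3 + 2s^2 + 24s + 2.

Critical points: P'(s) = -4s^2 + 4s + 24 vanishes at s = -2, 3.
Since P''(s) = -8s + 4, we get P''(-2) = 20 > 0 ⇒ local minimum; P''(3) = -20 < 0 ⇒ local maximum.
So the local maximum value is P(3) = 56.

56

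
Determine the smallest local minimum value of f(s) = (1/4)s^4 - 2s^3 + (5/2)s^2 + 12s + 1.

-25/4

f'(s) = s^3 - 6s^2 + 5s + 12 = 0 at s = -1, 3, 4.
Second-derivative test with f''(s) = 3s^2 - 12s + 5: f''(-1) = 20 > 0 ⇒ local minimum; f''(3) = -4 < 0 ⇒ local maximum; f''(4) = 5 > 0 ⇒ local minimum.
Thus f has its smallest local minimum at s = -1, with value -25/4.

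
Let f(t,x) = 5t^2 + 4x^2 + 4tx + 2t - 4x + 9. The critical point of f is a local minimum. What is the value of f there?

7

∂f/∂t = 10t + 4x + 2 = 0 and ∂f/∂x = 4t + 8x - 4 = 0, so (t, x) = (-1/2, 3/4).
The Hessian has f_{tt} = 10, f_{xx} = 8, f_{tx} = 4, giving D = 64 > 0 with f_{tt} > 0, so the point is a local minimum.
f(-1/2, 3/4) = 7.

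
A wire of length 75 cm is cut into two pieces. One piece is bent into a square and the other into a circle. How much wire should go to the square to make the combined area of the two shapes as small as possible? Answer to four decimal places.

Let x be the length used for the square. Square side x/4; circle radius (75−x)/(2π).
A(x) = (x/4)² + π·((75−x)/(2π))² = x²/16 + (75−x)²/(4π) for 0 ≤ x ≤ 75. A'(x) = x/8 − (75−x)/(2π) = 0 gives x = 4·75/(π+4) ≈ 42.0074.
A'' = 1/8 + 1/(2π) > 0, so this gives the minimum combined area; x ≈ 42.0074 cm to the square.

42.0074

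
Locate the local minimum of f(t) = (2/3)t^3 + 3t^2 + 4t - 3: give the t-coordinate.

f'(t) = 2t^2 + 6t + 4. Setting f'(t) = 0 gives t ∈ {-2, -1}.
f''(t) = 4t + 6. f''(-2) = -2 < 0 ⇒ local maximum; f''(-1) = 2 > 0 ⇒ local minimum.
The local minimum is f(-1) = -14/3.

-1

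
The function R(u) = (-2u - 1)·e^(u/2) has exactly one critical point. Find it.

-5/2

Differentiating with the product rule gives R'(u) = (-u - 5/2)·e^(u/2). Since e^(u/2) > 0, the only critical point is u = -5/2.
R''(-5/2) has the same sign as -1 < 0, so this is a local maximum.
R(-5/2) = (4)·e^(-5/4) ≈ 1.1460.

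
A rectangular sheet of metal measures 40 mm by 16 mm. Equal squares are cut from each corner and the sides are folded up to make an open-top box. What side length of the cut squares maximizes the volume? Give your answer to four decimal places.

3.5215

With cut size x, the volume is V(x) = x(40 − 2x)(16 − 2x) for 0 < x < 8.
V'(x) = 12x^2 − 224x + 640. Setting V'(x) = 0 gives x ≈ 3.5215 (the root in (0, 8)).
V''(x) = 24x − 224 is negative there, so this is the maximum; V ≈ 1039.5322.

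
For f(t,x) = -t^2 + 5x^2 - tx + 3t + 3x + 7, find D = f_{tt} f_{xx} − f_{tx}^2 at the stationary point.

∂f/∂t = -2t - x + 3 = 0 and ∂f/∂x = -t + 10x + 3 = 0, so (t, x) = (11/7, -1/7).
The Hessian has f_{tt} = -2, f_{xx} = 10, f_{tx} = -1, giving D = -21 < 0, so the point is a saddle point.
D = (-2)·(10) − (-1)^2 = -21.

-21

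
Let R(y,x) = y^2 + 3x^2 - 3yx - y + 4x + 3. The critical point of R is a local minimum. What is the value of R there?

∂R/∂y = 2y - 3x - 1 = 0 and ∂R/∂x = -3y + 6x + 4 = 0, so (y, x) = (-2, -5/3).
The Hessian has R_{yy} = 2, R_{xx} = 6, R_{yx} = -3, giving D = 3 > 0 with R_{yy} > 0, so the point is a local minimum.
R(-2, -5/3) = 2/3.

2/3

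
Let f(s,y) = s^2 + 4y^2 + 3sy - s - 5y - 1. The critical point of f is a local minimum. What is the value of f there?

-3

∂f/∂s = 2s + 3y - 1 = 0 and ∂f/∂y = 3s + 8y - 5 = 0, so (s, y) = (-1, 1).
The Hessian has f_{ss} = 2, f_{yy} = 8, f_{sy} = 3, giving D = 7 > 0 with f_{ss} > 0, so the point is a local minimum.
f(-1, 1) = -3.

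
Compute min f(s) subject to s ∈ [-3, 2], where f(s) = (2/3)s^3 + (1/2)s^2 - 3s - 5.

-19/2

The derivative is 2s^2 + s - 3, which vanishes at s = -3/2 and s = 1.
Evaluating at the critical points and endpoints: f(-3) = -19/2; f(-3/2) = -13/8; f(1) = -41/6; f(2) = -11/3.
Hence the absolute minimum is -19/2 at s = -3.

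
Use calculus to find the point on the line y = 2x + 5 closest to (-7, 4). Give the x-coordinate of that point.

-9/5

Minimize D(x)^2 = (x + 7)^2 + (2x + 1)^2.
d/dx[D^2] = 2(x + 7) + 2·2·(2x + 1) = 0 ⇒ x = -9/5.
Then y = 7/5 and the distance is √(169/5) ≈ 5.8138.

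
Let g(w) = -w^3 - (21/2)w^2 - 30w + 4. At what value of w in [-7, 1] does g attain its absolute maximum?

Differentiating, g'(w) = -3w^2 - 21w - 30; which vanishes at w = -5 and w = -2.
Evaluating at the critical points and endpoints: g(-7) = 85/2, g(-5) = 33/2, g(-2) = 30, g(1) = -75/2.
Hence the absolute maximum is 85/2 at w = -7.

-7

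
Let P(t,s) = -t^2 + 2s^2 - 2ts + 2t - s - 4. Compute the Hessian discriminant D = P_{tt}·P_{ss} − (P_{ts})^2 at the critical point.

-12

∂P/∂t = -2t - 2s + 2 = 0 and ∂P/∂s = -2t + 4s - 1 = 0, so (t, s) = (1/2, 1/2).
The Hessian has P_{tt} = -2, P_{ss} = 4, P_{ts} = -2, giving D = -12 < 0, so the point is a saddle point.
D = (-2)·(4) − (-2)^2 = -12.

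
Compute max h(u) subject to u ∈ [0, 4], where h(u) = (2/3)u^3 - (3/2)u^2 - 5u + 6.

6

h'(u) = 2u^2 - 3u - 5, whose only zero in [0, 4] is u = 5/2.
Candidates: h(0) = 6,  h(5/2) = -131/24,  h(4) = 14/3.
Hence the absolute maximum is 6 at u = 0.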